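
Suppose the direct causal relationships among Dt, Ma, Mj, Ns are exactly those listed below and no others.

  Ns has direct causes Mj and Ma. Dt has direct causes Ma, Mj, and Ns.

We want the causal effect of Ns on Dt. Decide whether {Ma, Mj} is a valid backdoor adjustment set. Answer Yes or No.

Yes

Backdoor paths from Ns to Dt (paths whose first edge points into Ns):
  P1: Ns <- Ma -> Dt
  P2: Ns <- Mj -> Dt
Condition 1 (no descendant of Ns in the set): holds — descendants of Ns are {Dt}; none are in {Ma, Mj}.
Condition 2 (every backdoor path blocked by {Ma, Mj}):
  P1: blocked at fork node Ma ∈ conditioning set.
  P2: blocked at fork node Mj ∈ conditioning set.
{Ma, Mj} satisfies the backdoor criterion.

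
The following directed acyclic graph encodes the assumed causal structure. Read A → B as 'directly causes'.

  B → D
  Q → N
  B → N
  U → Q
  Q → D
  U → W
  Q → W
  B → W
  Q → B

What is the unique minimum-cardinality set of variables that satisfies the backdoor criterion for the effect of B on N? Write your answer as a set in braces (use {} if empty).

Variables eligible for adjustment (non-descendants of B, excluding B and N): {Q, U}.
Backdoor paths from B to N:
  P1: B <- Q -> N
The empty set is not sufficient: P1 (B <- Q -> N) has no collider blocking it and no conditioned non-collider, so it is open.
Try {Q}:
  P1: blocked at fork node Q ∈ conditioning set.
{Q} contains no descendant of B and blocks every backdoor path.
No other singleton works — e.g. {U} leaves P1 open — so {Q} is the unique smallest valid adjustment set.

{Q}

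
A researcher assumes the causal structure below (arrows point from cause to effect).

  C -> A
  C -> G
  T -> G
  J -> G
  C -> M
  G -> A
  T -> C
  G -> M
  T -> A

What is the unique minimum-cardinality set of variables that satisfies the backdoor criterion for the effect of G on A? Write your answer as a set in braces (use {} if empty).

{C, T}

Variables eligible for adjustment (non-descendants of G, excluding G and A): {C, J, T}.
Backdoor paths from G to A:
  P1: G <- T -> C -> A
  P2: G <- T -> A
  P3: G <- C <- T -> A
  P4: G <- C -> A
The empty set is not sufficient: P1 (G <- T -> C -> A) has no collider blocking it and no conditioned non-collider, so it is open.
Try {C, T}:
  P1: blocked at fork node T ∈ conditioning set.
  P2: blocked at fork node T ∈ conditioning set.
  P3: blocked at chain node C ∈ conditioning set.
  P4: blocked at fork node C ∈ conditioning set.
{C, T} contains no descendant of G and blocks every backdoor path.
Every element of {C, T} is needed (dropping C leaves P4 open; dropping T leaves P2 open), so no proper subset is valid.
Among all size-2 subsets of the eligible variables, only {C, T} blocks every backdoor path, so it is the unique smallest valid adjustment set.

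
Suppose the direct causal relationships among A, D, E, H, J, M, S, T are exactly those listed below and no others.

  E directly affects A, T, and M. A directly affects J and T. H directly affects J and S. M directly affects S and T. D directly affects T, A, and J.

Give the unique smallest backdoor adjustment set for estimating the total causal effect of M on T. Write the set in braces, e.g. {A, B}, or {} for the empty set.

{E}

Variables eligible for adjustment (non-descendants of M, excluding M and T): {A, D, E, H, J}.
Backdoor paths from M to T:
  P1: M <- E -> A <- D -> T
  P2: M <- E -> A -> J <- D -> T
  P3: M <- E -> A -> T
  P4: M <- E -> T
The empty set is not sufficient: P3 (M <- E -> A -> T) has no collider blocking it and no conditioned non-collider, so it is open.
Try {E}:
  P1: blocked at fork node E ∈ conditioning set.
  P2: blocked at fork node E ∈ conditioning set.
  P3: blocked at fork node E ∈ conditioning set.
  P4: blocked at fork node E ∈ conditioning set.
{E} contains no descendant of M and blocks every backdoor path.
No other singleton works — e.g. {D} leaves P3 open — so {E} is the unique smallest valid adjustment set.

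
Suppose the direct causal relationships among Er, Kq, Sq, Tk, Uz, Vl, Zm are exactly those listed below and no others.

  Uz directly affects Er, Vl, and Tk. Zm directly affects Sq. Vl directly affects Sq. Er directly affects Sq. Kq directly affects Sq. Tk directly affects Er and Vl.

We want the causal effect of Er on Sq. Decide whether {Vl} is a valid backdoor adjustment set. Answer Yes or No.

Backdoor paths from Er to Sq (paths whose first edge points into Er):
  P1: Er <- Uz -> Tk -> Vl -> Sq
  P2: Er <- Uz -> Vl -> Sq
  P3: Er <- Tk <- Uz -> Vl -> Sq
  P4: Er <- Tk -> Vl -> Sq
Condition 1 (no descendant of Er in the set): holds — descendants of Er are {Sq}; none are in {Vl}.
Condition 2 (every backdoor path blocked by {Vl}):
  P1: blocked at chain node Vl ∈ conditioning set.
  P2: blocked at chain node Vl ∈ conditioning set.
  P3: blocked at chain node Vl ∈ conditioning set.
  P4: blocked at chain node Vl ∈ conditioning set.
{Vl} satisfies the backdoor criterion.

Yes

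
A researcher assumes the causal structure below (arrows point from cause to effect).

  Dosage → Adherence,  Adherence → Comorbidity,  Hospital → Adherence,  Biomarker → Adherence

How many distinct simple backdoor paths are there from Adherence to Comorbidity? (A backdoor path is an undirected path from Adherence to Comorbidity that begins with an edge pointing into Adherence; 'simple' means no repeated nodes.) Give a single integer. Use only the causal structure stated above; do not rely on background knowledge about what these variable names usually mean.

A backdoor path from Adherence to Comorbidity is any simple undirected path whose first edge points into Adherence (i.e. leaves Adherence via a parent).
Parents of Adherence: {Biomarker, Dosage, Hospital}.
No simple path from any parent of Adherence reaches Comorbidity without revisiting Adherence, so there are no backdoor paths.

0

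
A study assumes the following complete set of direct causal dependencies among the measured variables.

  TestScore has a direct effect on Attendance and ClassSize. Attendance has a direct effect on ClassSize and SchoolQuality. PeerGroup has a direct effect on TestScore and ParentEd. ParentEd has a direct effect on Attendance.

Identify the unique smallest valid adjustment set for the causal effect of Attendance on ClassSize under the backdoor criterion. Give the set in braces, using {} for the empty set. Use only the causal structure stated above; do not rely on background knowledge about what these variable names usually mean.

{TestScore}

Variables eligible for adjustment (non-descendants of Attendance, excluding Attendance and ClassSize): {ParentEd, PeerGroup, TestScore}.
Backdoor paths from Attendance to ClassSize:
  P1: Attendance <- ParentEd <- PeerGroup -> TestScore -> ClassSize
  P2: Attendance <- TestScore -> ClassSize
The empty set is not sufficient: P1 (Attendance <- ParentEd <- PeerGroup -> TestScore -> ClassSize) has no collider blocking it and no conditioned non-collider, so it is open.
Try {TestScore}:
  P1: blocked at chain node TestScore ∈ conditioning set.
  P2: blocked at fork node TestScore ∈ conditioning set.
{TestScore} contains no descendant of Attendance and blocks every backdoor path.
No other singleton works — e.g. {PeerGroup} leaves P2 open — so {TestScore} is the unique smallest valid adjustment set.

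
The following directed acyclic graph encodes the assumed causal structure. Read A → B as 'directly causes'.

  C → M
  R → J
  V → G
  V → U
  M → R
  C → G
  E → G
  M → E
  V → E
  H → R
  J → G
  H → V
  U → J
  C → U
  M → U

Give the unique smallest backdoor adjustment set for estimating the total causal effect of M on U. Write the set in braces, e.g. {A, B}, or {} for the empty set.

Variables eligible for adjustment (non-descendants of M, excluding M and U): {C, H, V}.
Backdoor paths from M to U:
  P1: M <- C -> U
  P2: M <- C -> G <- V <- H -> R -> J <- U
  P3: M <- C -> G <- V -> U
  P4: M <- C -> G <- E <- V <- H -> R -> J <- U
  P5: M <- C -> G <- E <- V -> U
  P6: M <- C -> G <- J <- U
  P7: M <- C -> G <- J <- R <- H -> V -> U
The empty set is not sufficient: P1 (M <- C -> U) has no collider blocking it and no conditioned non-collider, so it is open.
Try {C}:
  P1: blocked at fork node C ∈ conditioning set.
  P2: blocked at fork node C ∈ conditioning set.
  P3: blocked at fork node C ∈ conditioning set.
  P4: blocked at fork node C ∈ conditioning set.
  P5: blocked at fork node C ∈ conditioning set.
  P6: blocked at fork node C ∈ conditioning set.
  P7: blocked at fork node C ∈ conditioning set.
{C} contains no descendant of M and blocks every backdoor path.
No other singleton works — e.g. {H} leaves P1 open — so {C} is the unique smallest valid adjustment set.

{C}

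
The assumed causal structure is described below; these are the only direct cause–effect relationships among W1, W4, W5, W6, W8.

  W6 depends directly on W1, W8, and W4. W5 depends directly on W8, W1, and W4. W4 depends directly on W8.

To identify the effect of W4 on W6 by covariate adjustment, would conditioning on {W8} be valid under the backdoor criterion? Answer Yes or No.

Backdoor paths from W4 to W6 (paths whose first edge points into W4):
  P1: W4 <- W8 -> W6
  P2: W4 <- W8 -> W5 <- W1 -> W6
Condition 1 (no descendant of W4 in the set): holds — descendants of W4 are {W5, W6}; none are in {W8}.
Condition 2 (every backdoor path blocked by {W8}):
  P1: blocked at fork node W8 ∈ conditioning set.
  P2: blocked at fork node W8 ∈ conditioning set.
{W8} satisfies the backdoor criterion.

Yes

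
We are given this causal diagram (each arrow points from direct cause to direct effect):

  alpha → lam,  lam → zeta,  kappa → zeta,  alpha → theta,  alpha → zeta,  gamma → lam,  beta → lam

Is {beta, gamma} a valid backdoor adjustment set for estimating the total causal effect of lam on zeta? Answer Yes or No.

No

Backdoor paths from lam to zeta (paths whose first edge points into lam):
  P1: lam <- alpha -> zeta
Condition 1 (no descendant of lam in the set): holds — descendants of lam are {zeta}; none are in {beta, gamma}.
Condition 2 (every backdoor path blocked by {beta, gamma}):
  P1: open — no interior node is in the conditioning set.
{beta, gamma} does not satisfy the backdoor criterion.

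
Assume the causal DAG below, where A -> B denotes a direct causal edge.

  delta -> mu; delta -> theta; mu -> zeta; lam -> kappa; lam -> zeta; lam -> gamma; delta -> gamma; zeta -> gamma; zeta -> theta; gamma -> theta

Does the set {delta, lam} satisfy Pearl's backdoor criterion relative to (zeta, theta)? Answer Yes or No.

Yes

Backdoor paths from zeta to theta (paths whose first edge points into zeta):
  P1: zeta <- lam -> gamma <- delta -> theta
  P2: zeta <- lam -> gamma -> theta
  P3: zeta <- mu <- delta -> gamma -> theta
  P4: zeta <- mu <- delta -> theta
Condition 1 (no descendant of zeta in the set): holds — descendants of zeta are {gamma, theta}; none are in {delta, lam}.
Condition 2 (every backdoor path blocked by {delta, lam}):
  P1: blocked at fork node lam ∈ conditioning set.
  P2: blocked at fork node lam ∈ conditioning set.
  P3: blocked at fork node delta ∈ conditioning set.
  P4: blocked at fork node delta ∈ conditioning set.
{delta, lam} satisfies the backdoor criterion.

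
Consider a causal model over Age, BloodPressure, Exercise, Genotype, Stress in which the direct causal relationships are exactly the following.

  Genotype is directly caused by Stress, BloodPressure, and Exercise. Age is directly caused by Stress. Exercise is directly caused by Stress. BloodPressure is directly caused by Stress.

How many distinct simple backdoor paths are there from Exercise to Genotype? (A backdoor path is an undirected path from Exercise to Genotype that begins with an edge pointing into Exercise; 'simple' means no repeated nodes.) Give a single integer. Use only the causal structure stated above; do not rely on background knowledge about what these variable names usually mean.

A backdoor path from Exercise to Genotype is any simple undirected path whose first edge points into Exercise (i.e. leaves Exercise via a parent).
Parents of Exercise: {Stress}.
Enumerating:
  P1: Exercise <- Stress -> BloodPressure -> Genotype
  P2: Exercise <- Stress -> Genotype
That exhausts the simple backdoor paths. Count: 2.

2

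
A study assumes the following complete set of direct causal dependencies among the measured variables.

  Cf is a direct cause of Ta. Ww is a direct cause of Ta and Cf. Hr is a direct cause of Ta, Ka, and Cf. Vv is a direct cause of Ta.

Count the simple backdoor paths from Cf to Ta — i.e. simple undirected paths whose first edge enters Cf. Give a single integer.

A backdoor path from Cf to Ta is any simple undirected path whose first edge points into Cf (i.e. leaves Cf via a parent).
Parents of Cf: {Hr, Ww}.
Enumerating:
  P1: Cf <- Ww -> Ta
  P2: Cf <- Hr -> Ta
That exhausts the simple backdoor paths. Count: 2.

2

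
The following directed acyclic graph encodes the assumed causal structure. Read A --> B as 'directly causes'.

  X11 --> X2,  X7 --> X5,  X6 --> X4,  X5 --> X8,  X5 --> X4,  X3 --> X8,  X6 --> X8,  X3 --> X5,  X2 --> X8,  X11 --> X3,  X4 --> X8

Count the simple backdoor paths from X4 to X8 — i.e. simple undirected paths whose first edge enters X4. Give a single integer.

A backdoor path from X4 to X8 is any simple undirected path whose first edge points into X4 (i.e. leaves X4 via a parent).
Parents of X4: {X5, X6}.
Enumerating:
  P1: X4 <- X5 <- X3 <- X11 -> X2 -> X8
  P2: X4 <- X5 <- X3 -> X8
  P3: X4 <- X5 -> X8
  P4: X4 <- X6 -> X8
That exhausts the simple backdoor paths. Count: 4.

4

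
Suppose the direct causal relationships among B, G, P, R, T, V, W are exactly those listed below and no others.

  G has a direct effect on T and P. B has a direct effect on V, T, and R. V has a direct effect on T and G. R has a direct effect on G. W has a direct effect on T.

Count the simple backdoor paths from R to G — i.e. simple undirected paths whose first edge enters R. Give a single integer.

A backdoor path from R to G is any simple undirected path whose first edge points into R (i.e. leaves R via a parent).
Parents of R: {B}.
Enumerating:
  P1: R <- B -> V -> G
  P2: R <- B -> V -> T <- G
  P3: R <- B -> T <- V -> G
  P4: R <- B -> T <- G
That exhausts the simple backdoor paths. Count: 4.

4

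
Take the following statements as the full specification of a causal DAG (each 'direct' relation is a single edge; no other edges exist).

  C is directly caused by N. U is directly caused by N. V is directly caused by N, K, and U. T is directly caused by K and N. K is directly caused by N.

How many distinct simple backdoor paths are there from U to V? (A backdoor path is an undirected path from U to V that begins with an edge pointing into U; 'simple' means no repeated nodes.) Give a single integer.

A backdoor path from U to V is any simple undirected path whose first edge points into U (i.e. leaves U via a parent).
Parents of U: {N}.
Enumerating:
  P1: U <- N -> K -> V
  P2: U <- N -> V
  P3: U <- N -> T <- K -> V
That exhausts the simple backdoor paths. Count: 3.

3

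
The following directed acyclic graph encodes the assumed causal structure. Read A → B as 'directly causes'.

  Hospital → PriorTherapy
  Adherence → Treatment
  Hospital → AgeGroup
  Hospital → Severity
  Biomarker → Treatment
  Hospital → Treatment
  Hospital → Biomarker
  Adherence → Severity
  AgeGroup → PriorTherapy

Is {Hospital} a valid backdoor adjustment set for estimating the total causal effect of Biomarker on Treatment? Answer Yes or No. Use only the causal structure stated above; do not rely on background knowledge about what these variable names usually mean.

Backdoor paths from Biomarker to Treatment (paths whose first edge points into Biomarker):
  P1: Biomarker <- Hospital -> Severity <- Adherence -> Treatment
  P2: Biomarker <- Hospital -> Treatment
Condition 1 (no descendant of Biomarker in the set): holds — descendants of Biomarker are {Treatment}; none are in {Hospital}.
Condition 2 (every backdoor path blocked by {Hospital}):
  P1: blocked at fork node Hospital ∈ conditioning set.
  P2: blocked at fork node Hospital ∈ conditioning set.
{Hospital} satisfies the backdoor criterion.

Yes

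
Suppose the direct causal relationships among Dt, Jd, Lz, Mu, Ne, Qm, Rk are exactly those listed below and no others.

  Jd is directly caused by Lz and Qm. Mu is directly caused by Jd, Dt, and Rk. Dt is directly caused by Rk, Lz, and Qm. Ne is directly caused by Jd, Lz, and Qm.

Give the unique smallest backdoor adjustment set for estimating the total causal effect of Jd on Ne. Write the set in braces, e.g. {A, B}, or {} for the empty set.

{Lz, Qm}

Variables eligible for adjustment (non-descendants of Jd, excluding Jd and Ne): {Dt, Lz, Qm, Rk}.
Backdoor paths from Jd to Ne:
  P1: Jd <- Lz -> Ne
  P2: Jd <- Lz -> Dt <- Qm -> Ne
  P3: Jd <- Qm -> Ne
  P4: Jd <- Qm -> Dt <- Lz -> Ne
The empty set is not sufficient: P1 (Jd <- Lz -> Ne) has no collider blocking it and no conditioned non-collider, so it is open.
Try {Lz, Qm}:
  P1: blocked at fork node Lz ∈ conditioning set.
  P2: blocked at fork node Lz ∈ conditioning set.
  P3: blocked at fork node Qm ∈ conditioning set.
  P4: blocked at fork node Qm ∈ conditioning set.
{Lz, Qm} contains no descendant of Jd and blocks every backdoor path.
Every element of {Lz, Qm} is needed (dropping Lz leaves P1 open; dropping Qm leaves P3 open), so no proper subset is valid.
Among all size-2 subsets of the eligible variables, only {Lz, Qm} blocks every backdoor path, so it is the unique smallest valid adjustment set.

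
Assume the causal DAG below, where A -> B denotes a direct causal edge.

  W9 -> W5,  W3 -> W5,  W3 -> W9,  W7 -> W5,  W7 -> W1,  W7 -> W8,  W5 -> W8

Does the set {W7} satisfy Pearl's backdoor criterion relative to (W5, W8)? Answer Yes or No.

Backdoor paths from W5 to W8 (paths whose first edge points into W5):
  P1: W5 <- W7 -> W8
Condition 1 (no descendant of W5 in the set): holds — descendants of W5 are {W8}; none are in {W7}.
Condition 2 (every backdoor path blocked by {W7}):
  P1: blocked at fork node W7 ∈ conditioning set.
{W7} satisfies the backdoor criterion.

Yes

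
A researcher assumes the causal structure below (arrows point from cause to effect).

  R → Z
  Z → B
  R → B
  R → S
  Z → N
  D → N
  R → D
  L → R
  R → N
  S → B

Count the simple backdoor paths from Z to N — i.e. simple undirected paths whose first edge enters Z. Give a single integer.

A backdoor path from Z to N is any simple undirected path whose first edge points into Z (i.e. leaves Z via a parent).
Parents of Z: {R}.
Enumerating:
  P1: Z <- R -> D -> N
  P2: Z <- R -> N
That exhausts the simple backdoor paths. Count: 2.

2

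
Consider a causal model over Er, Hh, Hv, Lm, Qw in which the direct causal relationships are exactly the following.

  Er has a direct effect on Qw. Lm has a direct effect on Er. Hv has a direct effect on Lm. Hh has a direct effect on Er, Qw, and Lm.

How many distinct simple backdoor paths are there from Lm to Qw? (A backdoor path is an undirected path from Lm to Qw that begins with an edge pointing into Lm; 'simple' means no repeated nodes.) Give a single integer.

2

A backdoor path from Lm to Qw is any simple undirected path whose first edge points into Lm (i.e. leaves Lm via a parent).
Parents of Lm: {Hh, Hv}.
Enumerating:
  P1: Lm <- Hh -> Er -> Qw
  P2: Lm <- Hh -> Qw
That exhausts the simple backdoor paths. Count: 2.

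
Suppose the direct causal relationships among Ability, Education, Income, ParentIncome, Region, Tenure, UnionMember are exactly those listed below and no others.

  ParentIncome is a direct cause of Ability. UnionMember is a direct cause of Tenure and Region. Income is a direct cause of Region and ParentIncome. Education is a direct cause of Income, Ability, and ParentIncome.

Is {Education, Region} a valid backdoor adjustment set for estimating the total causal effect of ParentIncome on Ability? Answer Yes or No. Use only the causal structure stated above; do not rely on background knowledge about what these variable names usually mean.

Backdoor paths from ParentIncome to Ability (paths whose first edge points into ParentIncome):
  P1: ParentIncome <- Education -> Ability
  P2: ParentIncome <- Income <- Education -> Ability
Condition 1 (no descendant of ParentIncome in the set): holds — descendants of ParentIncome are {Ability}; none are in {Education, Region}.
Condition 2 (every backdoor path blocked by {Education, Region}):
  P1: blocked at fork node Education ∈ conditioning set.
  P2: blocked at fork node Education ∈ conditioning set.
{Education, Region} satisfies the backdoor criterion.

Yes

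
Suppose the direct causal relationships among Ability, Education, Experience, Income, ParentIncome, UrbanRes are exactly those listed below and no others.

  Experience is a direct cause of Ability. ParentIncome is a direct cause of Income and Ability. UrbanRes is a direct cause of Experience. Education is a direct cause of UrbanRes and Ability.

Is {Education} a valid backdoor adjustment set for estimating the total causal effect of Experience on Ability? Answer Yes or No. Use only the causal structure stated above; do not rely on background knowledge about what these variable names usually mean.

Yes

Backdoor paths from Experience to Ability (paths whose first edge points into Experience):
  P1: Experience <- UrbanRes <- Education -> Ability
Condition 1 (no descendant of Experience in the set): holds — descendants of Experience are {Ability}; none are in {Education}.
Condition 2 (every backdoor path blocked by {Education}):
  P1: blocked at fork node Education ∈ conditioning set.
{Education} satisfies the backdoor criterion.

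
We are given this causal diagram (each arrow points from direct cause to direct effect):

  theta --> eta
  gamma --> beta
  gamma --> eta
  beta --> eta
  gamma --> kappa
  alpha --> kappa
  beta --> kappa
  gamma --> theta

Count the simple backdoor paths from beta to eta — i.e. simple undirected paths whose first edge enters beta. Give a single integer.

A backdoor path from beta to eta is any simple undirected path whose first edge points into beta (i.e. leaves beta via a parent).
Parents of beta: {gamma}.
Enumerating:
  P1: beta <- gamma -> theta -> eta
  P2: beta <- gamma -> eta
That exhausts the simple backdoor paths. Count: 2.

2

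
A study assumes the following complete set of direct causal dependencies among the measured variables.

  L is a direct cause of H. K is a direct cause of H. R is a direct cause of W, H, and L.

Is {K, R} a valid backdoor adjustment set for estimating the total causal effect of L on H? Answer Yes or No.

Yes

Backdoor paths from L to H (paths whose first edge points into L):
  P1: L <- R -> H
Condition 1 (no descendant of L in the set): holds — descendants of L are {H}; none are in {K, R}.
Condition 2 (every backdoor path blocked by {K, R}):
  P1: blocked at fork node R ∈ conditioning set.
{K, R} satisfies the backdoor criterion.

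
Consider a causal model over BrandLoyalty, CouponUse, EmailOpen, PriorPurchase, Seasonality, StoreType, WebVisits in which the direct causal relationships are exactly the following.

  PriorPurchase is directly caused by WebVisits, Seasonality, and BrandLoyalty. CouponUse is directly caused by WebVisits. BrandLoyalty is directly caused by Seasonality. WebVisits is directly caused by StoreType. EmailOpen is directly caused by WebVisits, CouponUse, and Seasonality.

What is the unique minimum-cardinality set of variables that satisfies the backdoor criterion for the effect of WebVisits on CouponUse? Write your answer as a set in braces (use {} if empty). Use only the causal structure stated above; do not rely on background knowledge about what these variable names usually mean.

Variables eligible for adjustment (non-descendants of WebVisits, excluding WebVisits and CouponUse): {BrandLoyalty, Seasonality, StoreType}.
Backdoor paths from WebVisits to CouponUse:
  (none)
With no backdoor paths the empty set already satisfies the criterion, and it is trivially minimal.

{}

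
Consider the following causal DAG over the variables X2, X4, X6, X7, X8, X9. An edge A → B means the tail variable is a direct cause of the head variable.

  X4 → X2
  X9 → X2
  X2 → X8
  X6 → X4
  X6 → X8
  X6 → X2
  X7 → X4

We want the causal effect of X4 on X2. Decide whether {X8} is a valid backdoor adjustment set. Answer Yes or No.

No

Backdoor paths from X4 to X2 (paths whose first edge points into X4):
  P1: X4 <- X6 -> X2
  P2: X4 <- X6 -> X8 <- X2
Condition 1 (no descendant of X4 in the set): FAILS — X8 is a descendant of X4.
Condition 2 (every backdoor path blocked by {X8}):
  P1: open — no interior node is in the conditioning set.
  P2: open — collider(s) X8 are conditioned on (or have a conditioned descendant) and no non-collider on the path is in the set.
{X8} does not satisfy the backdoor criterion.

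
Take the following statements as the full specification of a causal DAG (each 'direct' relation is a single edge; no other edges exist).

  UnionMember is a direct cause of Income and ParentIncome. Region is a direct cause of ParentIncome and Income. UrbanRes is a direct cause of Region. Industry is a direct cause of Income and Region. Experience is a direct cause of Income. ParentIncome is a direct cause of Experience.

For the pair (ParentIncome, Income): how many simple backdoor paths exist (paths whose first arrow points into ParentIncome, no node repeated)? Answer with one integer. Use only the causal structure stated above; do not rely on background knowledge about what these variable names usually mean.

3

A backdoor path from ParentIncome to Income is any simple undirected path whose first edge points into ParentIncome (i.e. leaves ParentIncome via a parent).
Parents of ParentIncome: {Region, UnionMember}.
Enumerating:
  P1: ParentIncome <- UnionMember -> Income
  P2: ParentIncome <- Region <- Industry -> Income
  P3: ParentIncome <- Region -> Income
That exhausts the simple backdoor paths. Count: 3.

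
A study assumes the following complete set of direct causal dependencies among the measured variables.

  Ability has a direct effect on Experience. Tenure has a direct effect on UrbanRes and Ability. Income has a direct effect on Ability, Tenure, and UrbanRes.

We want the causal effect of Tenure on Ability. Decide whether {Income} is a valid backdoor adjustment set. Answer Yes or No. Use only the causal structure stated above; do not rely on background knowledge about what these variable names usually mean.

Yes

Backdoor paths from Tenure to Ability (paths whose first edge points into Tenure):
  P1: Tenure <- Income -> Ability
Condition 1 (no descendant of Tenure in the set): holds — descendants of Tenure are {Ability, Experience, UrbanRes}; none are in {Income}.
Condition 2 (every backdoor path blocked by {Income}):
  P1: blocked at fork node Income ∈ conditioning set.
{Income} satisfies the backdoor criterion.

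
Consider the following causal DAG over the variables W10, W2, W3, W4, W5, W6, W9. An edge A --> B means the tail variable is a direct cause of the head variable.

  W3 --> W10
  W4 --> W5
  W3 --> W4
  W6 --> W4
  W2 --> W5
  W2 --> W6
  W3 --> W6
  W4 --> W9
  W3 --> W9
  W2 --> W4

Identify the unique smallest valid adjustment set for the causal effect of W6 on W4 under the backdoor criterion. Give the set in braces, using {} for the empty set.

{W2, W3}

Variables eligible for adjustment (non-descendants of W6, excluding W6 and W4): {W10, W2, W3}.
Backdoor paths from W6 to W4:
  P1: W6 <- W3 -> W4
  P2: W6 <- W3 -> W9 <- W4
  P3: W6 <- W2 -> W4
  P4: W6 <- W2 -> W5 <- W4
The empty set is not sufficient: P1 (W6 <- W3 -> W4) has no collider blocking it and no conditioned non-collider, so it is open.
Try {W2, W3}:
  P1: blocked at fork node W3 ∈ conditioning set.
  P2: blocked at fork node W3 ∈ conditioning set.
  P3: blocked at fork node W2 ∈ conditioning set.
  P4: blocked at fork node W2 ∈ conditioning set.
{W2, W3} contains no descendant of W6 and blocks every backdoor path.
Every element of {W2, W3} is needed (dropping W2 leaves P3 open; dropping W3 leaves P1 open), so no proper subset is valid.
Among all size-2 subsets of the eligible variables, only {W2, W3} blocks every backdoor path, so it is the unique smallest valid adjustment set.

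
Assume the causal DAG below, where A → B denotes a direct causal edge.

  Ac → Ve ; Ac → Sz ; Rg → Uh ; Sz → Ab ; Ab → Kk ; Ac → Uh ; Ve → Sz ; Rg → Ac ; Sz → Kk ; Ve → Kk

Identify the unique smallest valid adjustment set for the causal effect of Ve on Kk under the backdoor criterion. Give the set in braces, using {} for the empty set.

{Ac}

Variables eligible for adjustment (non-descendants of Ve, excluding Ve and Kk): {Ac, Rg, Uh}.
Backdoor paths from Ve to Kk:
  P1: Ve <- Ac -> Sz -> Ab -> Kk
  P2: Ve <- Ac -> Sz -> Kk
The empty set is not sufficient: P1 (Ve <- Ac -> Sz -> Ab -> Kk) has no collider blocking it and no conditioned non-collider, so it is open.
Try {Ac}:
  P1: blocked at fork node Ac ∈ conditioning set.
  P2: blocked at fork node Ac ∈ conditioning set.
{Ac} contains no descendant of Ve and blocks every backdoor path.
No other singleton works — e.g. {Rg} leaves P1 open — so {Ac} is the unique smallest valid adjustment set.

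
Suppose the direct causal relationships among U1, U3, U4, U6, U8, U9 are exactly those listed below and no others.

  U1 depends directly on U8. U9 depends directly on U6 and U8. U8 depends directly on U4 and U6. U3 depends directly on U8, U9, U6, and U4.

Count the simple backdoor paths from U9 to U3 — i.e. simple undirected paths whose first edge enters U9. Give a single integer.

6

A backdoor path from U9 to U3 is any simple undirected path whose first edge points into U9 (i.e. leaves U9 via a parent).
Parents of U9: {U6, U8}.
Enumerating:
  P1: U9 <- U6 -> U8 <- U4 -> U3
  P2: U9 <- U6 -> U8 -> U3
  P3: U9 <- U6 -> U3
  P4: U9 <- U8 <- U6 -> U3
  P5: U9 <- U8 <- U4 -> U3
  P6: U9 <- U8 -> U3
That exhausts the simple backdoor paths. Count: 6.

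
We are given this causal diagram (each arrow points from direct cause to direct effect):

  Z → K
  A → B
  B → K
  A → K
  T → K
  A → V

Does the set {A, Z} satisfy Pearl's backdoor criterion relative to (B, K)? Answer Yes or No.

Yes

Backdoor paths from B to K (paths whose first edge points into B):
  P1: B <- A -> K
Condition 1 (no descendant of B in the set): holds — descendants of B are {K}; none are in {A, Z}.
Condition 2 (every backdoor path blocked by {A, Z}):
  P1: blocked at fork node A ∈ conditioning set.
{A, Z} satisfies the backdoor criterion.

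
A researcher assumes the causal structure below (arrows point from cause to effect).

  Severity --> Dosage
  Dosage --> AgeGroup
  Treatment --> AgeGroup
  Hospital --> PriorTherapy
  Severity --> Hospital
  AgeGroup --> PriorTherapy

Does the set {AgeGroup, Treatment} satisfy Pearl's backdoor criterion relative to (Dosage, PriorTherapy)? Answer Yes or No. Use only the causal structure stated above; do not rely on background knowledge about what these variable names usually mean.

No

Backdoor paths from Dosage to PriorTherapy (paths whose first edge points into Dosage):
  P1: Dosage <- Severity -> Hospital -> PriorTherapy
Condition 1 (no descendant of Dosage in the set): FAILS — AgeGroup is a descendant of Dosage.
Condition 2 (every backdoor path blocked by {AgeGroup, Treatment}):
  P1: open — no interior node is in the conditioning set.
{AgeGroup, Treatment} does not satisfy the backdoor criterion.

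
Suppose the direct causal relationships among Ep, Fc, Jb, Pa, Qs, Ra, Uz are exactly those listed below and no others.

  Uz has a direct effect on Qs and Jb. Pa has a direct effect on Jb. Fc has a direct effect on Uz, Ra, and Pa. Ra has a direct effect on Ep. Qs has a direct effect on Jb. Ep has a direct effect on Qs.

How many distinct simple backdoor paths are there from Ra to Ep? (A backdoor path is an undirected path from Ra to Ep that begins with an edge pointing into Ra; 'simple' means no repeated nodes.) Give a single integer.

A backdoor path from Ra to Ep is any simple undirected path whose first edge points into Ra (i.e. leaves Ra via a parent).
Parents of Ra: {Fc}.
Enumerating:
  P1: Ra <- Fc -> Pa -> Jb <- Uz -> Qs <- Ep
  P2: Ra <- Fc -> Pa -> Jb <- Qs <- Ep
  P3: Ra <- Fc -> Uz -> Qs <- Ep
  P4: Ra <- Fc -> Uz -> Jb <- Qs <- Ep
That exhausts the simple backdoor paths. Count: 4.

4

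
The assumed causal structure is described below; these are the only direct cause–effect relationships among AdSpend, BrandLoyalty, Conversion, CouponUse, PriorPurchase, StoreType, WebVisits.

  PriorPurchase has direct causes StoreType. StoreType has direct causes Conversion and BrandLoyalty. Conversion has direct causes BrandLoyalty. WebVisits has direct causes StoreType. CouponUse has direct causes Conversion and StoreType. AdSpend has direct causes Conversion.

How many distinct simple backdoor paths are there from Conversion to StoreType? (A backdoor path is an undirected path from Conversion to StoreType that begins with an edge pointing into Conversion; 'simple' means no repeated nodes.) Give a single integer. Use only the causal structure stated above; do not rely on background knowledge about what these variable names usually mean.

1

A backdoor path from Conversion to StoreType is any simple undirected path whose first edge points into Conversion (i.e. leaves Conversion via a parent).
Parents of Conversion: {BrandLoyalty}.
Enumerating:
  P1: Conversion <- BrandLoyalty -> StoreType
That exhausts the simple backdoor paths. Count: 1.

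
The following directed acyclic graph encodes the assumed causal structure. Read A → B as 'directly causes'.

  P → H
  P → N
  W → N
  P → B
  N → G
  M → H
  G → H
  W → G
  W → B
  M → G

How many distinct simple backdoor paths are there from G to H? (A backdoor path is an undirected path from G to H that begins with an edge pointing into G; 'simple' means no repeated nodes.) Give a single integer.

A backdoor path from G to H is any simple undirected path whose first edge points into G (i.e. leaves G via a parent).
Parents of G: {M, N, W}.
Enumerating:
  P1: G <- M -> H
  P2: G <- W -> N <- P -> H
  P3: G <- W -> B <- P -> H
  P4: G <- N <- P -> H
  P5: G <- N <- W -> B <- P -> H
That exhausts the simple backdoor paths. Count: 5.

5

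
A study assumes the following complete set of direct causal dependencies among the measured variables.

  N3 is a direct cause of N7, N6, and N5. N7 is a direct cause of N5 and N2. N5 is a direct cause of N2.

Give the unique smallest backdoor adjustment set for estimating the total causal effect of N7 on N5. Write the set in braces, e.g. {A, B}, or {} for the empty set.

Variables eligible for adjustment (non-descendants of N7, excluding N7 and N5): {N3, N6}.
Backdoor paths from N7 to N5:
  P1: N7 <- N3 -> N5
The empty set is not sufficient: P1 (N7 <- N3 -> N5) has no collider blocking it and no conditioned non-collider, so it is open.
Try {N3}:
  P1: blocked at fork node N3 ∈ conditioning set.
{N3} contains no descendant of N7 and blocks every backdoor path.
No other singleton works — e.g. {N6} leaves P1 open — so {N3} is the unique smallest valid adjustment set.

{N3}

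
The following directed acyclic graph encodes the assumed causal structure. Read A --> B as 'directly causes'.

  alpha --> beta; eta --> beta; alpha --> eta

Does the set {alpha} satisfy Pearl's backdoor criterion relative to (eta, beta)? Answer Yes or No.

Yes

Backdoor paths from eta to beta (paths whose first edge points into eta):
  P1: eta <- alpha -> beta
Condition 1 (no descendant of eta in the set): holds — descendants of eta are {beta}; none are in {alpha}.
Condition 2 (every backdoor path blocked by {alpha}):
  P1: blocked at fork node alpha ∈ conditioning set.
{alpha} satisfies the backdoor criterion.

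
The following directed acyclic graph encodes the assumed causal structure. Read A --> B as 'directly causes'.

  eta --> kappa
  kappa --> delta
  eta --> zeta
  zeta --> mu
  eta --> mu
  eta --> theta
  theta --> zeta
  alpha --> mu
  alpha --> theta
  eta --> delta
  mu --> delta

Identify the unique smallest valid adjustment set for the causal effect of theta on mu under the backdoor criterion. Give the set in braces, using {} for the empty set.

Variables eligible for adjustment (non-descendants of theta, excluding theta and mu): {alpha, eta, kappa}.
Backdoor paths from theta to mu:
  P1: theta <- eta -> zeta -> mu
  P2: theta <- eta -> kappa -> delta <- mu
  P3: theta <- eta -> mu
  P4: theta <- eta -> delta <- mu
  P5: theta <- alpha -> mu
The empty set is not sufficient: P1 (theta <- eta -> zeta -> mu) has no collider blocking it and no conditioned non-collider, so it is open.
Try {alpha, eta}:
  P1: blocked at fork node eta ∈ conditioning set.
  P2: blocked at fork node eta ∈ conditioning set.
  P3: blocked at fork node eta ∈ conditioning set.
  P4: blocked at fork node eta ∈ conditioning set.
  P5: blocked at fork node alpha ∈ conditioning set.
{alpha, eta} contains no descendant of theta and blocks every backdoor path.
Every element of {alpha, eta} is needed (dropping alpha leaves P5 open; dropping eta leaves P1 open), so no proper subset is valid.
Among all size-2 subsets of the eligible variables, only {alpha, eta} blocks every backdoor path, so it is the unique smallest valid adjustment set.

{alpha, eta}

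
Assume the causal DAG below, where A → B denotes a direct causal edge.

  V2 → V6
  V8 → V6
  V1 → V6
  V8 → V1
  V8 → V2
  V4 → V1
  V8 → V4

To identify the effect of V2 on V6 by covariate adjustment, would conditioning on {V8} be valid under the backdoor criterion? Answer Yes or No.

Yes

Backdoor paths from V2 to V6 (paths whose first edge points into V2):
  P1: V2 <- V8 -> V4 -> V1 -> V6
  P2: V2 <- V8 -> V1 -> V6
  P3: V2 <- V8 -> V6
Condition 1 (no descendant of V2 in the set): holds — descendants of V2 are {V6}; none are in {V8}.
Condition 2 (every backdoor path blocked by {V8}):
  P1: blocked at fork node V8 ∈ conditioning set.
  P2: blocked at fork node V8 ∈ conditioning set.
  P3: blocked at fork node V8 ∈ conditioning set.
{V8} satisfies the backdoor criterion.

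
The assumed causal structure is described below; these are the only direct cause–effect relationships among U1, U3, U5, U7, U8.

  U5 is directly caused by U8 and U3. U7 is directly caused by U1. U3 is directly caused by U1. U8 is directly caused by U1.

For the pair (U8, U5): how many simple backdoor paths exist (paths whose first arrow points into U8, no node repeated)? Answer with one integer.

1

A backdoor path from U8 to U5 is any simple undirected path whose first edge points into U8 (i.e. leaves U8 via a parent).
Parents of U8: {U1}.
Enumerating:
  P1: U8 <- U1 -> U3 -> U5
That exhausts the simple backdoor paths. Count: 1.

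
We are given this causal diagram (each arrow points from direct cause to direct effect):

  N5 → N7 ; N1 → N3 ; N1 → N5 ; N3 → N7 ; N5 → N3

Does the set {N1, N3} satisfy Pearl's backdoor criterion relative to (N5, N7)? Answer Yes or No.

Backdoor paths from N5 to N7 (paths whose first edge points into N5):
  P1: N5 <- N1 -> N3 -> N7
Condition 1 (no descendant of N5 in the set): FAILS — N3 is a descendant of N5.
Condition 2 (every backdoor path blocked by {N1, N3}):
  P1: blocked at fork node N1 ∈ conditioning set.
{N1, N3} does not satisfy the backdoor criterion.

No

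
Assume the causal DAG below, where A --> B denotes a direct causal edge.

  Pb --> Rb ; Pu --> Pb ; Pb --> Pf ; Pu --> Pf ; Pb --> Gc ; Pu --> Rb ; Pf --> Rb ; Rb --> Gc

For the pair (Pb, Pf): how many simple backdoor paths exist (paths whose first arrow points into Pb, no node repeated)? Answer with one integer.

A backdoor path from Pb to Pf is any simple undirected path whose first edge points into Pb (i.e. leaves Pb via a parent).
Parents of Pb: {Pu}.
Enumerating:
  P1: Pb <- Pu -> Pf
  P2: Pb <- Pu -> Rb <- Pf
That exhausts the simple backdoor paths. Count: 2.

2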